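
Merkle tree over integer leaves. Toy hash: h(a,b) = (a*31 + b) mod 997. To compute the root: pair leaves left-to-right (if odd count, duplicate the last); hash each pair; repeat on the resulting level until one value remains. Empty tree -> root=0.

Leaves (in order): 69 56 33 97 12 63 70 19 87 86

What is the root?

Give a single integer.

Answer: 290

Derivation:
L0: [69, 56, 33, 97, 12, 63, 70, 19, 87, 86]
L1: h(69,56)=(69*31+56)%997=201 h(33,97)=(33*31+97)%997=123 h(12,63)=(12*31+63)%997=435 h(70,19)=(70*31+19)%997=195 h(87,86)=(87*31+86)%997=789 -> [201, 123, 435, 195, 789]
L2: h(201,123)=(201*31+123)%997=372 h(435,195)=(435*31+195)%997=719 h(789,789)=(789*31+789)%997=323 -> [372, 719, 323]
L3: h(372,719)=(372*31+719)%997=287 h(323,323)=(323*31+323)%997=366 -> [287, 366]
L4: h(287,366)=(287*31+366)%997=290 -> [290]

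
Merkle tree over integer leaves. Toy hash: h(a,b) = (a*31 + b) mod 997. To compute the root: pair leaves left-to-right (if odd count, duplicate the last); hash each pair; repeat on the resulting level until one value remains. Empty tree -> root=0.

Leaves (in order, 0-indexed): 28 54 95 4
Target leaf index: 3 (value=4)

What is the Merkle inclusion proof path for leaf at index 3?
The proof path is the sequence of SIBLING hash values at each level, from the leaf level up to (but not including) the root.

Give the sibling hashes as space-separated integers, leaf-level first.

Answer: 95 922

Derivation:
L0 (leaves): [28, 54, 95, 4], target index=3
L1: h(28,54)=(28*31+54)%997=922 [pair 0] h(95,4)=(95*31+4)%997=955 [pair 1] -> [922, 955]
  Sibling for proof at L0: 95
L2: h(922,955)=(922*31+955)%997=624 [pair 0] -> [624]
  Sibling for proof at L1: 922
Root: 624
Proof path (sibling hashes from leaf to root): [95, 922]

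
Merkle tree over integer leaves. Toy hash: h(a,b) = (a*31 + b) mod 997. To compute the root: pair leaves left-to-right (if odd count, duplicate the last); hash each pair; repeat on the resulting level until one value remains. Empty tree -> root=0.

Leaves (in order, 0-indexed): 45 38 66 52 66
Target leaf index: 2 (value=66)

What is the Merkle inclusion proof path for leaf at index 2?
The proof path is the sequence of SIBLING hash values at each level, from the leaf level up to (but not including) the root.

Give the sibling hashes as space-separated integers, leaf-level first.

Answer: 52 436 785

Derivation:
L0 (leaves): [45, 38, 66, 52, 66], target index=2
L1: h(45,38)=(45*31+38)%997=436 [pair 0] h(66,52)=(66*31+52)%997=104 [pair 1] h(66,66)=(66*31+66)%997=118 [pair 2] -> [436, 104, 118]
  Sibling for proof at L0: 52
L2: h(436,104)=(436*31+104)%997=659 [pair 0] h(118,118)=(118*31+118)%997=785 [pair 1] -> [659, 785]
  Sibling for proof at L1: 436
L3: h(659,785)=(659*31+785)%997=277 [pair 0] -> [277]
  Sibling for proof at L2: 785
Root: 277
Proof path (sibling hashes from leaf to root): [52, 436, 785]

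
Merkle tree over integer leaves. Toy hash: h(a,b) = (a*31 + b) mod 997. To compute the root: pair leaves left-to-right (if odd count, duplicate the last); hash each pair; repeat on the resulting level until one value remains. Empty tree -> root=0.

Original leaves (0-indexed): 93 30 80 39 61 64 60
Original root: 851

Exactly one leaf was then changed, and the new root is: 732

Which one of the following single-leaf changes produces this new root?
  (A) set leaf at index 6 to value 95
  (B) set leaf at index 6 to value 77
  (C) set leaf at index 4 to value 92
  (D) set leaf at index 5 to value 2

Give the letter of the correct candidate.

Answer: C

Derivation:
Original leaves: [93, 30, 80, 39, 61, 64, 60]
Target new root: 732
Try each candidate change and compute the resulting root:
Candidate A: set leaf[6] = 95 -> leaves = [93, 30, 80, 39, 61, 64, 95]
  L0: [93, 30, 80, 39, 61, 64, 95]
  L1: h(93,30)=(93*31+30)%997=919 h(80,39)=(80*31+39)%997=525 h(61,64)=(61*31+64)%997=958 h(95,95)=(95*31+95)%997=49 -> [919, 525, 958, 49]
  L2: h(919,525)=(919*31+525)%997=101 h(958,49)=(958*31+49)%997=834 -> [101, 834]
  L3: h(101,834)=(101*31+834)%997=974 -> [974]
  root = 974 != target 732
Candidate B: set leaf[6] = 77 -> leaves = [93, 30, 80, 39, 61, 64, 77]
  L0: [93, 30, 80, 39, 61, 64, 77]
  L1: h(93,30)=(93*31+30)%997=919 h(80,39)=(80*31+39)%997=525 h(61,64)=(61*31+64)%997=958 h(77,77)=(77*31+77)%997=470 -> [919, 525, 958, 470]
  L2: h(919,525)=(919*31+525)%997=101 h(958,470)=(958*31+470)%997=258 -> [101, 258]
  L3: h(101,258)=(101*31+258)%997=398 -> [398]
  root = 398 != target 732
Candidate C: set leaf[4] = 92 -> leaves = [93, 30, 80, 39, 92, 64, 60]
  L0: [93, 30, 80, 39, 92, 64, 60]
  L1: h(93,30)=(93*31+30)%997=919 h(80,39)=(80*31+39)%997=525 h(92,64)=(92*31+64)%997=922 h(60,60)=(60*31+60)%997=923 -> [919, 525, 922, 923]
  L2: h(919,525)=(919*31+525)%997=101 h(922,923)=(922*31+923)%997=592 -> [101, 592]
  L3: h(101,592)=(101*31+592)%997=732 -> [732]
  root = 732 == target 732  ** MATCH **
Candidate D: set leaf[5] = 2 -> leaves = [93, 30, 80, 39, 61, 2, 60]
  L0: [93, 30, 80, 39, 61, 2, 60]
  L1: h(93,30)=(93*31+30)%997=919 h(80,39)=(80*31+39)%997=525 h(61,2)=(61*31+2)%997=896 h(60,60)=(60*31+60)%997=923 -> [919, 525, 896, 923]
  L2: h(919,525)=(919*31+525)%997=101 h(896,923)=(896*31+923)%997=783 -> [101, 783]
  L3: h(101,783)=(101*31+783)%997=923 -> [923]
  root = 923 != target 732
Candidate C produces the target root.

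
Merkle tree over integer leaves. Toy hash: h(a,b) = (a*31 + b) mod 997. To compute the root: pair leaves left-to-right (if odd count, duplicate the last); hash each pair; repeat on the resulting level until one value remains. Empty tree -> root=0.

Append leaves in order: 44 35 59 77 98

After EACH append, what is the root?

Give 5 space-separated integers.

Answer: 44 402 392 410 401

Derivation:
After append 44 (leaves=[44]):
  L0: [44]
  root=44
After append 35 (leaves=[44, 35]):
  L0: [44, 35]
  L1: h(44,35)=(44*31+35)%997=402 -> [402]
  root=402
After append 59 (leaves=[44, 35, 59]):
  L0: [44, 35, 59]
  L1: h(44,35)=(44*31+35)%997=402 h(59,59)=(59*31+59)%997=891 -> [402, 891]
  L2: h(402,891)=(402*31+891)%997=392 -> [392]
  root=392
After append 77 (leaves=[44, 35, 59, 77]):
  L0: [44, 35, 59, 77]
  L1: h(44,35)=(44*31+35)%997=402 h(59,77)=(59*31+77)%997=909 -> [402, 909]
  L2: h(402,909)=(402*31+909)%997=410 -> [410]
  root=410
After append 98 (leaves=[44, 35, 59, 77, 98]):
  L0: [44, 35, 59, 77, 98]
  L1: h(44,35)=(44*31+35)%997=402 h(59,77)=(59*31+77)%997=909 h(98,98)=(98*31+98)%997=145 -> [402, 909, 145]
  L2: h(402,909)=(402*31+909)%997=410 h(145,145)=(145*31+145)%997=652 -> [410, 652]
  L3: h(410,652)=(410*31+652)%997=401 -> [401]
  root=401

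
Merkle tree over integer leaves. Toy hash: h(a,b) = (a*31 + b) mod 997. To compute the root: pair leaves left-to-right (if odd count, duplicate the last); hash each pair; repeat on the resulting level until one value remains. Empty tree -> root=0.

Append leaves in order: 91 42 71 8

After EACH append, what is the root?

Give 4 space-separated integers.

After append 91 (leaves=[91]):
  L0: [91]
  root=91
After append 42 (leaves=[91, 42]):
  L0: [91, 42]
  L1: h(91,42)=(91*31+42)%997=869 -> [869]
  root=869
After append 71 (leaves=[91, 42, 71]):
  L0: [91, 42, 71]
  L1: h(91,42)=(91*31+42)%997=869 h(71,71)=(71*31+71)%997=278 -> [869, 278]
  L2: h(869,278)=(869*31+278)%997=298 -> [298]
  root=298
After append 8 (leaves=[91, 42, 71, 8]):
  L0: [91, 42, 71, 8]
  L1: h(91,42)=(91*31+42)%997=869 h(71,8)=(71*31+8)%997=215 -> [869, 215]
  L2: h(869,215)=(869*31+215)%997=235 -> [235]
  root=235

Answer: 91 869 298 235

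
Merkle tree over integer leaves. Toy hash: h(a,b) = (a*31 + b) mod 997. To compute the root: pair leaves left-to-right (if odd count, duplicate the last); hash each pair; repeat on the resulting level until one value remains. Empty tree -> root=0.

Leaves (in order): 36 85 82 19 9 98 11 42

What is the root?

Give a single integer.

Answer: 369

Derivation:
L0: [36, 85, 82, 19, 9, 98, 11, 42]
L1: h(36,85)=(36*31+85)%997=204 h(82,19)=(82*31+19)%997=567 h(9,98)=(9*31+98)%997=377 h(11,42)=(11*31+42)%997=383 -> [204, 567, 377, 383]
L2: h(204,567)=(204*31+567)%997=909 h(377,383)=(377*31+383)%997=106 -> [909, 106]
L3: h(909,106)=(909*31+106)%997=369 -> [369]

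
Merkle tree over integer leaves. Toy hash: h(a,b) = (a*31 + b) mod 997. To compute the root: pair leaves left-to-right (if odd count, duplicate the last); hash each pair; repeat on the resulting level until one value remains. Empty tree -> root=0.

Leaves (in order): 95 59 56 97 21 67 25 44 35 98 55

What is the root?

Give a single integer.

Answer: 357

Derivation:
L0: [95, 59, 56, 97, 21, 67, 25, 44, 35, 98, 55]
L1: h(95,59)=(95*31+59)%997=13 h(56,97)=(56*31+97)%997=836 h(21,67)=(21*31+67)%997=718 h(25,44)=(25*31+44)%997=819 h(35,98)=(35*31+98)%997=186 h(55,55)=(55*31+55)%997=763 -> [13, 836, 718, 819, 186, 763]
L2: h(13,836)=(13*31+836)%997=242 h(718,819)=(718*31+819)%997=146 h(186,763)=(186*31+763)%997=547 -> [242, 146, 547]
L3: h(242,146)=(242*31+146)%997=669 h(547,547)=(547*31+547)%997=555 -> [669, 555]
L4: h(669,555)=(669*31+555)%997=357 -> [357]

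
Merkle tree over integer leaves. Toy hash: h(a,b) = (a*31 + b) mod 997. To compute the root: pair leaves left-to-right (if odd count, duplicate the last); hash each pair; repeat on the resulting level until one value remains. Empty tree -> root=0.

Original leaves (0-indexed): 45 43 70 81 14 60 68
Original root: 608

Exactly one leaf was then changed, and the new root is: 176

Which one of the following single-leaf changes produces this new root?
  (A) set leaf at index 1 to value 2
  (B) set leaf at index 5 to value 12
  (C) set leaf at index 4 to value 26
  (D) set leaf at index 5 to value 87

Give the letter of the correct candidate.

Original leaves: [45, 43, 70, 81, 14, 60, 68]
Target new root: 176
Try each candidate change and compute the resulting root:
Candidate A: set leaf[1] = 2 -> leaves = [45, 2, 70, 81, 14, 60, 68]
  L0: [45, 2, 70, 81, 14, 60, 68]
  L1: h(45,2)=(45*31+2)%997=400 h(70,81)=(70*31+81)%997=257 h(14,60)=(14*31+60)%997=494 h(68,68)=(68*31+68)%997=182 -> [400, 257, 494, 182]
  L2: h(400,257)=(400*31+257)%997=693 h(494,182)=(494*31+182)%997=541 -> [693, 541]
  L3: h(693,541)=(693*31+541)%997=90 -> [90]
  root = 90 != target 176
Candidate B: set leaf[5] = 12 -> leaves = [45, 43, 70, 81, 14, 12, 68]
  L0: [45, 43, 70, 81, 14, 12, 68]
  L1: h(45,43)=(45*31+43)%997=441 h(70,81)=(70*31+81)%997=257 h(14,12)=(14*31+12)%997=446 h(68,68)=(68*31+68)%997=182 -> [441, 257, 446, 182]
  L2: h(441,257)=(441*31+257)%997=967 h(446,182)=(446*31+182)%997=50 -> [967, 50]
  L3: h(967,50)=(967*31+50)%997=117 -> [117]
  root = 117 != target 176
Candidate C: set leaf[4] = 26 -> leaves = [45, 43, 70, 81, 26, 60, 68]
  L0: [45, 43, 70, 81, 26, 60, 68]
  L1: h(45,43)=(45*31+43)%997=441 h(70,81)=(70*31+81)%997=257 h(26,60)=(26*31+60)%997=866 h(68,68)=(68*31+68)%997=182 -> [441, 257, 866, 182]
  L2: h(441,257)=(441*31+257)%997=967 h(866,182)=(866*31+182)%997=109 -> [967, 109]
  L3: h(967,109)=(967*31+109)%997=176 -> [176]
  root = 176 == target 176  ** MATCH **
Candidate D: set leaf[5] = 87 -> leaves = [45, 43, 70, 81, 14, 87, 68]
  L0: [45, 43, 70, 81, 14, 87, 68]
  L1: h(45,43)=(45*31+43)%997=441 h(70,81)=(70*31+81)%997=257 h(14,87)=(14*31+87)%997=521 h(68,68)=(68*31+68)%997=182 -> [441, 257, 521, 182]
  L2: h(441,257)=(441*31+257)%997=967 h(521,182)=(521*31+182)%997=381 -> [967, 381]
  L3: h(967,381)=(967*31+381)%997=448 -> [448]
  root = 448 != target 176
Candidate C produces the target root.

Answer: C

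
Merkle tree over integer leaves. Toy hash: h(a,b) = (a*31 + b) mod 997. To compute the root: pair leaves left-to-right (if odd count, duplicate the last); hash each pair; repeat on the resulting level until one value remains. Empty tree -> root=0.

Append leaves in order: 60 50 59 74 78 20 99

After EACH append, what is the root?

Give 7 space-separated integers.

After append 60 (leaves=[60]):
  L0: [60]
  root=60
After append 50 (leaves=[60, 50]):
  L0: [60, 50]
  L1: h(60,50)=(60*31+50)%997=913 -> [913]
  root=913
After append 59 (leaves=[60, 50, 59]):
  L0: [60, 50, 59]
  L1: h(60,50)=(60*31+50)%997=913 h(59,59)=(59*31+59)%997=891 -> [913, 891]
  L2: h(913,891)=(913*31+891)%997=281 -> [281]
  root=281
After append 74 (leaves=[60, 50, 59, 74]):
  L0: [60, 50, 59, 74]
  L1: h(60,50)=(60*31+50)%997=913 h(59,74)=(59*31+74)%997=906 -> [913, 906]
  L2: h(913,906)=(913*31+906)%997=296 -> [296]
  root=296
After append 78 (leaves=[60, 50, 59, 74, 78]):
  L0: [60, 50, 59, 74, 78]
  L1: h(60,50)=(60*31+50)%997=913 h(59,74)=(59*31+74)%997=906 h(78,78)=(78*31+78)%997=502 -> [913, 906, 502]
  L2: h(913,906)=(913*31+906)%997=296 h(502,502)=(502*31+502)%997=112 -> [296, 112]
  L3: h(296,112)=(296*31+112)%997=315 -> [315]
  root=315
After append 20 (leaves=[60, 50, 59, 74, 78, 20]):
  L0: [60, 50, 59, 74, 78, 20]
  L1: h(60,50)=(60*31+50)%997=913 h(59,74)=(59*31+74)%997=906 h(78,20)=(78*31+20)%997=444 -> [913, 906, 444]
  L2: h(913,906)=(913*31+906)%997=296 h(444,444)=(444*31+444)%997=250 -> [296, 250]
  L3: h(296,250)=(296*31+250)%997=453 -> [453]
  root=453
After append 99 (leaves=[60, 50, 59, 74, 78, 20, 99]):
  L0: [60, 50, 59, 74, 78, 20, 99]
  L1: h(60,50)=(60*31+50)%997=913 h(59,74)=(59*31+74)%997=906 h(78,20)=(78*31+20)%997=444 h(99,99)=(99*31+99)%997=177 -> [913, 906, 444, 177]
  L2: h(913,906)=(913*31+906)%997=296 h(444,177)=(444*31+177)%997=980 -> [296, 980]
  L3: h(296,980)=(296*31+980)%997=186 -> [186]
  root=186

Answer: 60 913 281 296 315 453 186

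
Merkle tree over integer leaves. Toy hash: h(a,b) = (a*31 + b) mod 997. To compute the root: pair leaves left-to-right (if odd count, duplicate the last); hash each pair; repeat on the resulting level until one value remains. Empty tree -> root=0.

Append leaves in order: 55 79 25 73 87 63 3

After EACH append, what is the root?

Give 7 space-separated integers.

After append 55 (leaves=[55]):
  L0: [55]
  root=55
After append 79 (leaves=[55, 79]):
  L0: [55, 79]
  L1: h(55,79)=(55*31+79)%997=787 -> [787]
  root=787
After append 25 (leaves=[55, 79, 25]):
  L0: [55, 79, 25]
  L1: h(55,79)=(55*31+79)%997=787 h(25,25)=(25*31+25)%997=800 -> [787, 800]
  L2: h(787,800)=(787*31+800)%997=272 -> [272]
  root=272
After append 73 (leaves=[55, 79, 25, 73]):
  L0: [55, 79, 25, 73]
  L1: h(55,79)=(55*31+79)%997=787 h(25,73)=(25*31+73)%997=848 -> [787, 848]
  L2: h(787,848)=(787*31+848)%997=320 -> [320]
  root=320
After append 87 (leaves=[55, 79, 25, 73, 87]):
  L0: [55, 79, 25, 73, 87]
  L1: h(55,79)=(55*31+79)%997=787 h(25,73)=(25*31+73)%997=848 h(87,87)=(87*31+87)%997=790 -> [787, 848, 790]
  L2: h(787,848)=(787*31+848)%997=320 h(790,790)=(790*31+790)%997=355 -> [320, 355]
  L3: h(320,355)=(320*31+355)%997=305 -> [305]
  root=305
After append 63 (leaves=[55, 79, 25, 73, 87, 63]):
  L0: [55, 79, 25, 73, 87, 63]
  L1: h(55,79)=(55*31+79)%997=787 h(25,73)=(25*31+73)%997=848 h(87,63)=(87*31+63)%997=766 -> [787, 848, 766]
  L2: h(787,848)=(787*31+848)%997=320 h(766,766)=(766*31+766)%997=584 -> [320, 584]
  L3: h(320,584)=(320*31+584)%997=534 -> [534]
  root=534
After append 3 (leaves=[55, 79, 25, 73, 87, 63, 3]):
  L0: [55, 79, 25, 73, 87, 63, 3]
  L1: h(55,79)=(55*31+79)%997=787 h(25,73)=(25*31+73)%997=848 h(87,63)=(87*31+63)%997=766 h(3,3)=(3*31+3)%997=96 -> [787, 848, 766, 96]
  L2: h(787,848)=(787*31+848)%997=320 h(766,96)=(766*31+96)%997=911 -> [320, 911]
  L3: h(320,911)=(320*31+911)%997=861 -> [861]
  root=861

Answer: 55 787 272 320 305 534 861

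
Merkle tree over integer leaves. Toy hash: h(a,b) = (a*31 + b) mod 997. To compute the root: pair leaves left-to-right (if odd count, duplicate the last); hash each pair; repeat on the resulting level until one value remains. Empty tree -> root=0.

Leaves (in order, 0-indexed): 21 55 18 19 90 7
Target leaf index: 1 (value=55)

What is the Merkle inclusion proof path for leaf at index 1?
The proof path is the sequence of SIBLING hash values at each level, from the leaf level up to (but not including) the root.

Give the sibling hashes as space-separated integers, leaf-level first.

L0 (leaves): [21, 55, 18, 19, 90, 7], target index=1
L1: h(21,55)=(21*31+55)%997=706 [pair 0] h(18,19)=(18*31+19)%997=577 [pair 1] h(90,7)=(90*31+7)%997=803 [pair 2] -> [706, 577, 803]
  Sibling for proof at L0: 21
L2: h(706,577)=(706*31+577)%997=529 [pair 0] h(803,803)=(803*31+803)%997=771 [pair 1] -> [529, 771]
  Sibling for proof at L1: 577
L3: h(529,771)=(529*31+771)%997=221 [pair 0] -> [221]
  Sibling for proof at L2: 771
Root: 221
Proof path (sibling hashes from leaf to root): [21, 577, 771]

Answer: 21 577 771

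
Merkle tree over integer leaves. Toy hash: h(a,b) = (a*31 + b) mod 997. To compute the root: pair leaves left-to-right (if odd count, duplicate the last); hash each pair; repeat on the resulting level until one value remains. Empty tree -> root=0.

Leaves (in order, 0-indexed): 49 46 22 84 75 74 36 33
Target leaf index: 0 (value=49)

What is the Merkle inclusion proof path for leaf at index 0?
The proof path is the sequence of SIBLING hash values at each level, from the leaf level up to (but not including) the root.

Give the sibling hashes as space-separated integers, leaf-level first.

Answer: 46 766 743

Derivation:
L0 (leaves): [49, 46, 22, 84, 75, 74, 36, 33], target index=0
L1: h(49,46)=(49*31+46)%997=568 [pair 0] h(22,84)=(22*31+84)%997=766 [pair 1] h(75,74)=(75*31+74)%997=405 [pair 2] h(36,33)=(36*31+33)%997=152 [pair 3] -> [568, 766, 405, 152]
  Sibling for proof at L0: 46
L2: h(568,766)=(568*31+766)%997=428 [pair 0] h(405,152)=(405*31+152)%997=743 [pair 1] -> [428, 743]
  Sibling for proof at L1: 766
L3: h(428,743)=(428*31+743)%997=53 [pair 0] -> [53]
  Sibling for proof at L2: 743
Root: 53
Proof path (sibling hashes from leaf to root): [46, 766, 743]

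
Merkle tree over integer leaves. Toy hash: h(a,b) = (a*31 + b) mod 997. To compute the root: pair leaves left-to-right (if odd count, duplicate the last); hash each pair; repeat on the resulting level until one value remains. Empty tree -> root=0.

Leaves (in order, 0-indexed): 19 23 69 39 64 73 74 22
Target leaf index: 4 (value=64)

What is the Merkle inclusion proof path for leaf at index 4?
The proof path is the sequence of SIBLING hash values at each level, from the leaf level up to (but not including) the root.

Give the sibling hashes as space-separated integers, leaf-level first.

L0 (leaves): [19, 23, 69, 39, 64, 73, 74, 22], target index=4
L1: h(19,23)=(19*31+23)%997=612 [pair 0] h(69,39)=(69*31+39)%997=184 [pair 1] h(64,73)=(64*31+73)%997=63 [pair 2] h(74,22)=(74*31+22)%997=322 [pair 3] -> [612, 184, 63, 322]
  Sibling for proof at L0: 73
L2: h(612,184)=(612*31+184)%997=213 [pair 0] h(63,322)=(63*31+322)%997=281 [pair 1] -> [213, 281]
  Sibling for proof at L1: 322
L3: h(213,281)=(213*31+281)%997=902 [pair 0] -> [902]
  Sibling for proof at L2: 213
Root: 902
Proof path (sibling hashes from leaf to root): [73, 322, 213]

Answer: 73 322 213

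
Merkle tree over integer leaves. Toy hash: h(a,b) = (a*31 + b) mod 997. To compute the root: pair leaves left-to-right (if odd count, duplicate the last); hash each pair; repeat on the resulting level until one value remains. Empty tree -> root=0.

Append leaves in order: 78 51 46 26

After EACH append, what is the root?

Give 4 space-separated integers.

After append 78 (leaves=[78]):
  L0: [78]
  root=78
After append 51 (leaves=[78, 51]):
  L0: [78, 51]
  L1: h(78,51)=(78*31+51)%997=475 -> [475]
  root=475
After append 46 (leaves=[78, 51, 46]):
  L0: [78, 51, 46]
  L1: h(78,51)=(78*31+51)%997=475 h(46,46)=(46*31+46)%997=475 -> [475, 475]
  L2: h(475,475)=(475*31+475)%997=245 -> [245]
  root=245
After append 26 (leaves=[78, 51, 46, 26]):
  L0: [78, 51, 46, 26]
  L1: h(78,51)=(78*31+51)%997=475 h(46,26)=(46*31+26)%997=455 -> [475, 455]
  L2: h(475,455)=(475*31+455)%997=225 -> [225]
  root=225

Answer: 78 475 245 225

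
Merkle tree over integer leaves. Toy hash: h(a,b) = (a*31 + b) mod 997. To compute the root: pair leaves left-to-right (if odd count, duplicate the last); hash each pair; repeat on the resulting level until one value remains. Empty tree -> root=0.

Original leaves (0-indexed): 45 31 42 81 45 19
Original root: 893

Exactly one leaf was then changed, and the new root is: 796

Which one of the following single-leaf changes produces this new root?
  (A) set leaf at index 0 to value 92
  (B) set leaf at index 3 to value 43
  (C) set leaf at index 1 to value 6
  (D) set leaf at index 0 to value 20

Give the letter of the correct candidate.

Answer: C

Derivation:
Original leaves: [45, 31, 42, 81, 45, 19]
Target new root: 796
Try each candidate change and compute the resulting root:
Candidate A: set leaf[0] = 92 -> leaves = [92, 31, 42, 81, 45, 19]
  L0: [92, 31, 42, 81, 45, 19]
  L1: h(92,31)=(92*31+31)%997=889 h(42,81)=(42*31+81)%997=386 h(45,19)=(45*31+19)%997=417 -> [889, 386, 417]
  L2: h(889,386)=(889*31+386)%997=29 h(417,417)=(417*31+417)%997=383 -> [29, 383]
  L3: h(29,383)=(29*31+383)%997=285 -> [285]
  root = 285 != target 796
Candidate B: set leaf[3] = 43 -> leaves = [45, 31, 42, 43, 45, 19]
  L0: [45, 31, 42, 43, 45, 19]
  L1: h(45,31)=(45*31+31)%997=429 h(42,43)=(42*31+43)%997=348 h(45,19)=(45*31+19)%997=417 -> [429, 348, 417]
  L2: h(429,348)=(429*31+348)%997=686 h(417,417)=(417*31+417)%997=383 -> [686, 383]
  L3: h(686,383)=(686*31+383)%997=712 -> [712]
  root = 712 != target 796
Candidate C: set leaf[1] = 6 -> leaves = [45, 6, 42, 81, 45, 19]
  L0: [45, 6, 42, 81, 45, 19]
  L1: h(45,6)=(45*31+6)%997=404 h(42,81)=(42*31+81)%997=386 h(45,19)=(45*31+19)%997=417 -> [404, 386, 417]
  L2: h(404,386)=(404*31+386)%997=946 h(417,417)=(417*31+417)%997=383 -> [946, 383]
  L3: h(946,383)=(946*31+383)%997=796 -> [796]
  root = 796 == target 796  ** MATCH **
Candidate D: set leaf[0] = 20 -> leaves = [20, 31, 42, 81, 45, 19]
  L0: [20, 31, 42, 81, 45, 19]
  L1: h(20,31)=(20*31+31)%997=651 h(42,81)=(42*31+81)%997=386 h(45,19)=(45*31+19)%997=417 -> [651, 386, 417]
  L2: h(651,386)=(651*31+386)%997=627 h(417,417)=(417*31+417)%997=383 -> [627, 383]
  L3: h(627,383)=(627*31+383)%997=877 -> [877]
  root = 877 != target 796
Candidate C produces the target root.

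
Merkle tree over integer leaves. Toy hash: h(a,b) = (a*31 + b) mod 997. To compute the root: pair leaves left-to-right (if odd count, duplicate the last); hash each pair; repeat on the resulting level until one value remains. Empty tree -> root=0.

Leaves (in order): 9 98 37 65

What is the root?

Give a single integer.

Answer: 935

Derivation:
L0: [9, 98, 37, 65]
L1: h(9,98)=(9*31+98)%997=377 h(37,65)=(37*31+65)%997=215 -> [377, 215]
L2: h(377,215)=(377*31+215)%997=935 -> [935]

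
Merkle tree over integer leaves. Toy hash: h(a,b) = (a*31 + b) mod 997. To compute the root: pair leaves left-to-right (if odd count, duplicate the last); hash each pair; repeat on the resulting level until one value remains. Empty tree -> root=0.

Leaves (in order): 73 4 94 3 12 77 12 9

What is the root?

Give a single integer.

Answer: 184

Derivation:
L0: [73, 4, 94, 3, 12, 77, 12, 9]
L1: h(73,4)=(73*31+4)%997=273 h(94,3)=(94*31+3)%997=923 h(12,77)=(12*31+77)%997=449 h(12,9)=(12*31+9)%997=381 -> [273, 923, 449, 381]
L2: h(273,923)=(273*31+923)%997=413 h(449,381)=(449*31+381)%997=342 -> [413, 342]
L3: h(413,342)=(413*31+342)%997=184 -> [184]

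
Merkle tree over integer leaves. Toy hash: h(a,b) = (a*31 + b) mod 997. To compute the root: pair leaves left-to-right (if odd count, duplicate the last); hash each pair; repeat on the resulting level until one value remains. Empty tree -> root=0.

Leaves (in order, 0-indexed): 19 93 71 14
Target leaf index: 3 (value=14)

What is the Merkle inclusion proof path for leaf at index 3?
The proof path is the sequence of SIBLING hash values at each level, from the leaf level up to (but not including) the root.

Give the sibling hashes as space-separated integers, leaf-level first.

L0 (leaves): [19, 93, 71, 14], target index=3
L1: h(19,93)=(19*31+93)%997=682 [pair 0] h(71,14)=(71*31+14)%997=221 [pair 1] -> [682, 221]
  Sibling for proof at L0: 71
L2: h(682,221)=(682*31+221)%997=426 [pair 0] -> [426]
  Sibling for proof at L1: 682
Root: 426
Proof path (sibling hashes from leaf to root): [71, 682]

Answer: 71 682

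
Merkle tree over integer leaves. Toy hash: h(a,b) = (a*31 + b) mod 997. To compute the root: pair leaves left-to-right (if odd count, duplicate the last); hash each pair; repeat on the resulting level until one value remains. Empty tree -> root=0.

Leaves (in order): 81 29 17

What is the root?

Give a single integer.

L0: [81, 29, 17]
L1: h(81,29)=(81*31+29)%997=546 h(17,17)=(17*31+17)%997=544 -> [546, 544]
L2: h(546,544)=(546*31+544)%997=521 -> [521]

Answer: 521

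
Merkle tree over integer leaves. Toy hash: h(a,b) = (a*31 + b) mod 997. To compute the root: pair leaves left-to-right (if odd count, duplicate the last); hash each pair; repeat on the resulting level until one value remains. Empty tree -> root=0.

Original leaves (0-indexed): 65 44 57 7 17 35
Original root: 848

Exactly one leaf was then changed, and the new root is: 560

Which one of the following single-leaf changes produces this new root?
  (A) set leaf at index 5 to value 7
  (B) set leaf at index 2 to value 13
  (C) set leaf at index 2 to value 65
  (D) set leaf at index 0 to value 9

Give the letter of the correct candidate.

Answer: C

Derivation:
Original leaves: [65, 44, 57, 7, 17, 35]
Target new root: 560
Try each candidate change and compute the resulting root:
Candidate A: set leaf[5] = 7 -> leaves = [65, 44, 57, 7, 17, 7]
  L0: [65, 44, 57, 7, 17, 7]
  L1: h(65,44)=(65*31+44)%997=65 h(57,7)=(57*31+7)%997=777 h(17,7)=(17*31+7)%997=534 -> [65, 777, 534]
  L2: h(65,777)=(65*31+777)%997=798 h(534,534)=(534*31+534)%997=139 -> [798, 139]
  L3: h(798,139)=(798*31+139)%997=949 -> [949]
  root = 949 != target 560
Candidate B: set leaf[2] = 13 -> leaves = [65, 44, 13, 7, 17, 35]
  L0: [65, 44, 13, 7, 17, 35]
  L1: h(65,44)=(65*31+44)%997=65 h(13,7)=(13*31+7)%997=410 h(17,35)=(17*31+35)%997=562 -> [65, 410, 562]
  L2: h(65,410)=(65*31+410)%997=431 h(562,562)=(562*31+562)%997=38 -> [431, 38]
  L3: h(431,38)=(431*31+38)%997=438 -> [438]
  root = 438 != target 560
Candidate C: set leaf[2] = 65 -> leaves = [65, 44, 65, 7, 17, 35]
  L0: [65, 44, 65, 7, 17, 35]
  L1: h(65,44)=(65*31+44)%997=65 h(65,7)=(65*31+7)%997=28 h(17,35)=(17*31+35)%997=562 -> [65, 28, 562]
  L2: h(65,28)=(65*31+28)%997=49 h(562,562)=(562*31+562)%997=38 -> [49, 38]
  L3: h(49,38)=(49*31+38)%997=560 -> [560]
  root = 560 == target 560  ** MATCH **
Candidate D: set leaf[0] = 9 -> leaves = [9, 44, 57, 7, 17, 35]
  L0: [9, 44, 57, 7, 17, 35]
  L1: h(9,44)=(9*31+44)%997=323 h(57,7)=(57*31+7)%997=777 h(17,35)=(17*31+35)%997=562 -> [323, 777, 562]
  L2: h(323,777)=(323*31+777)%997=820 h(562,562)=(562*31+562)%997=38 -> [820, 38]
  L3: h(820,38)=(820*31+38)%997=533 -> [533]
  root = 533 != target 560
Candidate C produces the target root.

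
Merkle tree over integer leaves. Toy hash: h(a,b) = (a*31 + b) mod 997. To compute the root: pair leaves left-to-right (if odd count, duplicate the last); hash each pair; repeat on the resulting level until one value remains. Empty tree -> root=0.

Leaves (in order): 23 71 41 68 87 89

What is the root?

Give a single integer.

Answer: 743

Derivation:
L0: [23, 71, 41, 68, 87, 89]
L1: h(23,71)=(23*31+71)%997=784 h(41,68)=(41*31+68)%997=342 h(87,89)=(87*31+89)%997=792 -> [784, 342, 792]
L2: h(784,342)=(784*31+342)%997=718 h(792,792)=(792*31+792)%997=419 -> [718, 419]
L3: h(718,419)=(718*31+419)%997=743 -> [743]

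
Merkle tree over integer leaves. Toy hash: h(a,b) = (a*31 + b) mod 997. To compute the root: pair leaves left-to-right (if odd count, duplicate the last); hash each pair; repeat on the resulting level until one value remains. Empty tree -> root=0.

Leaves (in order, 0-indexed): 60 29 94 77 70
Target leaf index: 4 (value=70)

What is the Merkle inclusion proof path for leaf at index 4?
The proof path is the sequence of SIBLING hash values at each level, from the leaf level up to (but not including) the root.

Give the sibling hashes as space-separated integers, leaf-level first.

L0 (leaves): [60, 29, 94, 77, 70], target index=4
L1: h(60,29)=(60*31+29)%997=892 [pair 0] h(94,77)=(94*31+77)%997=0 [pair 1] h(70,70)=(70*31+70)%997=246 [pair 2] -> [892, 0, 246]
  Sibling for proof at L0: 70
L2: h(892,0)=(892*31+0)%997=733 [pair 0] h(246,246)=(246*31+246)%997=893 [pair 1] -> [733, 893]
  Sibling for proof at L1: 246
L3: h(733,893)=(733*31+893)%997=685 [pair 0] -> [685]
  Sibling for proof at L2: 733
Root: 685
Proof path (sibling hashes from leaf to root): [70, 246, 733]

Answer: 70 246 733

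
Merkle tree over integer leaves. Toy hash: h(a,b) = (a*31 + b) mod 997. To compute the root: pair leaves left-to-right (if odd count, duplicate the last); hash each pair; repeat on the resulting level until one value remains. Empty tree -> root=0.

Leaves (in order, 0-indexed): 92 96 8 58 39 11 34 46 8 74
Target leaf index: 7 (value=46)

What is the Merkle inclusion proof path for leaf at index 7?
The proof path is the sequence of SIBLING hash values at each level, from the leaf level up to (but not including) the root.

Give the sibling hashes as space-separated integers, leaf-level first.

Answer: 34 223 967 718

Derivation:
L0 (leaves): [92, 96, 8, 58, 39, 11, 34, 46, 8, 74], target index=7
L1: h(92,96)=(92*31+96)%997=954 [pair 0] h(8,58)=(8*31+58)%997=306 [pair 1] h(39,11)=(39*31+11)%997=223 [pair 2] h(34,46)=(34*31+46)%997=103 [pair 3] h(8,74)=(8*31+74)%997=322 [pair 4] -> [954, 306, 223, 103, 322]
  Sibling for proof at L0: 34
L2: h(954,306)=(954*31+306)%997=967 [pair 0] h(223,103)=(223*31+103)%997=37 [pair 1] h(322,322)=(322*31+322)%997=334 [pair 2] -> [967, 37, 334]
  Sibling for proof at L1: 223
L3: h(967,37)=(967*31+37)%997=104 [pair 0] h(334,334)=(334*31+334)%997=718 [pair 1] -> [104, 718]
  Sibling for proof at L2: 967
L4: h(104,718)=(104*31+718)%997=951 [pair 0] -> [951]
  Sibling for proof at L3: 718
Root: 951
Proof path (sibling hashes from leaf to root): [34, 223, 967, 718]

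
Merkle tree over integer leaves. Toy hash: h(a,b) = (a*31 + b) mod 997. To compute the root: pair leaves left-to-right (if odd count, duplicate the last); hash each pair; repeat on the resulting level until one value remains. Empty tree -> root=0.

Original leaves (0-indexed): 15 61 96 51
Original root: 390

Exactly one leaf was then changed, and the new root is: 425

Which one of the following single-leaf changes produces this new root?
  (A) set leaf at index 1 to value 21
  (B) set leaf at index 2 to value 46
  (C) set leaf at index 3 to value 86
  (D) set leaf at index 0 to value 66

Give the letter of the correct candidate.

Original leaves: [15, 61, 96, 51]
Target new root: 425
Try each candidate change and compute the resulting root:
Candidate A: set leaf[1] = 21 -> leaves = [15, 21, 96, 51]
  L0: [15, 21, 96, 51]
  L1: h(15,21)=(15*31+21)%997=486 h(96,51)=(96*31+51)%997=36 -> [486, 36]
  L2: h(486,36)=(486*31+36)%997=147 -> [147]
  root = 147 != target 425
Candidate B: set leaf[2] = 46 -> leaves = [15, 61, 46, 51]
  L0: [15, 61, 46, 51]
  L1: h(15,61)=(15*31+61)%997=526 h(46,51)=(46*31+51)%997=480 -> [526, 480]
  L2: h(526,480)=(526*31+480)%997=834 -> [834]
  root = 834 != target 425
Candidate C: set leaf[3] = 86 -> leaves = [15, 61, 96, 86]
  L0: [15, 61, 96, 86]
  L1: h(15,61)=(15*31+61)%997=526 h(96,86)=(96*31+86)%997=71 -> [526, 71]
  L2: h(526,71)=(526*31+71)%997=425 -> [425]
  root = 425 == target 425  ** MATCH **
Candidate D: set leaf[0] = 66 -> leaves = [66, 61, 96, 51]
  L0: [66, 61, 96, 51]
  L1: h(66,61)=(66*31+61)%997=113 h(96,51)=(96*31+51)%997=36 -> [113, 36]
  L2: h(113,36)=(113*31+36)%997=548 -> [548]
  root = 548 != target 425
Candidate C produces the target root.

Answer: C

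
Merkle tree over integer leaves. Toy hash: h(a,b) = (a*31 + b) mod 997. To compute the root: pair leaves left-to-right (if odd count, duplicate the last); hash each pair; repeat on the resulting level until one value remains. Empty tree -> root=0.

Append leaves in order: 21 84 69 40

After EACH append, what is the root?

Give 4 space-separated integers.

Answer: 21 735 68 39

Derivation:
After append 21 (leaves=[21]):
  L0: [21]
  root=21
After append 84 (leaves=[21, 84]):
  L0: [21, 84]
  L1: h(21,84)=(21*31+84)%997=735 -> [735]
  root=735
After append 69 (leaves=[21, 84, 69]):
  L0: [21, 84, 69]
  L1: h(21,84)=(21*31+84)%997=735 h(69,69)=(69*31+69)%997=214 -> [735, 214]
  L2: h(735,214)=(735*31+214)%997=68 -> [68]
  root=68
After append 40 (leaves=[21, 84, 69, 40]):
  L0: [21, 84, 69, 40]
  L1: h(21,84)=(21*31+84)%997=735 h(69,40)=(69*31+40)%997=185 -> [735, 185]
  L2: h(735,185)=(735*31+185)%997=39 -> [39]
  root=39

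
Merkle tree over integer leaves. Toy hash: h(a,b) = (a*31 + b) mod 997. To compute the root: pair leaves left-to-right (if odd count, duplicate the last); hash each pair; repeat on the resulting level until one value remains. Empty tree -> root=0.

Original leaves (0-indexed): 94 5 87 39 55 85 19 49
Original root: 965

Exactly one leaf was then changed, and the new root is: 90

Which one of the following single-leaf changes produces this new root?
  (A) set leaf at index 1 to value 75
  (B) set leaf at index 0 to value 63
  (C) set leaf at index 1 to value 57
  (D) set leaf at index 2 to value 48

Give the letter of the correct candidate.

Original leaves: [94, 5, 87, 39, 55, 85, 19, 49]
Target new root: 90
Try each candidate change and compute the resulting root:
Candidate A: set leaf[1] = 75 -> leaves = [94, 75, 87, 39, 55, 85, 19, 49]
  L0: [94, 75, 87, 39, 55, 85, 19, 49]
  L1: h(94,75)=(94*31+75)%997=995 h(87,39)=(87*31+39)%997=742 h(55,85)=(55*31+85)%997=793 h(19,49)=(19*31+49)%997=638 -> [995, 742, 793, 638]
  L2: h(995,742)=(995*31+742)%997=680 h(793,638)=(793*31+638)%997=296 -> [680, 296]
  L3: h(680,296)=(680*31+296)%997=439 -> [439]
  root = 439 != target 90
Candidate B: set leaf[0] = 63 -> leaves = [63, 5, 87, 39, 55, 85, 19, 49]
  L0: [63, 5, 87, 39, 55, 85, 19, 49]
  L1: h(63,5)=(63*31+5)%997=961 h(87,39)=(87*31+39)%997=742 h(55,85)=(55*31+85)%997=793 h(19,49)=(19*31+49)%997=638 -> [961, 742, 793, 638]
  L2: h(961,742)=(961*31+742)%997=623 h(793,638)=(793*31+638)%997=296 -> [623, 296]
  L3: h(623,296)=(623*31+296)%997=666 -> [666]
  root = 666 != target 90
Candidate C: set leaf[1] = 57 -> leaves = [94, 57, 87, 39, 55, 85, 19, 49]
  L0: [94, 57, 87, 39, 55, 85, 19, 49]
  L1: h(94,57)=(94*31+57)%997=977 h(87,39)=(87*31+39)%997=742 h(55,85)=(55*31+85)%997=793 h(19,49)=(19*31+49)%997=638 -> [977, 742, 793, 638]
  L2: h(977,742)=(977*31+742)%997=122 h(793,638)=(793*31+638)%997=296 -> [122, 296]
  L3: h(122,296)=(122*31+296)%997=90 -> [90]
  root = 90 == target 90  ** MATCH **
Candidate D: set leaf[2] = 48 -> leaves = [94, 5, 48, 39, 55, 85, 19, 49]
  L0: [94, 5, 48, 39, 55, 85, 19, 49]
  L1: h(94,5)=(94*31+5)%997=925 h(48,39)=(48*31+39)%997=530 h(55,85)=(55*31+85)%997=793 h(19,49)=(19*31+49)%997=638 -> [925, 530, 793, 638]
  L2: h(925,530)=(925*31+530)%997=292 h(793,638)=(793*31+638)%997=296 -> [292, 296]
  L3: h(292,296)=(292*31+296)%997=375 -> [375]
  root = 375 != target 90
Candidate C produces the target root.

Answer: C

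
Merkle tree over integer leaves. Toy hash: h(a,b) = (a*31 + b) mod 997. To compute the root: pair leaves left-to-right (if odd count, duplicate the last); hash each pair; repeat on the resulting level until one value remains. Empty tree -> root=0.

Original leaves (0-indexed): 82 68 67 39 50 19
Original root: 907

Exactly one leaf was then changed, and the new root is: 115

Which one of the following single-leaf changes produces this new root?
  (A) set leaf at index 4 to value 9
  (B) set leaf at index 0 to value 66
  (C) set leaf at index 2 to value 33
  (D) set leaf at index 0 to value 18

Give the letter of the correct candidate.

Answer: A

Derivation:
Original leaves: [82, 68, 67, 39, 50, 19]
Target new root: 115
Try each candidate change and compute the resulting root:
Candidate A: set leaf[4] = 9 -> leaves = [82, 68, 67, 39, 9, 19]
  L0: [82, 68, 67, 39, 9, 19]
  L1: h(82,68)=(82*31+68)%997=616 h(67,39)=(67*31+39)%997=122 h(9,19)=(9*31+19)%997=298 -> [616, 122, 298]
  L2: h(616,122)=(616*31+122)%997=275 h(298,298)=(298*31+298)%997=563 -> [275, 563]
  L3: h(275,563)=(275*31+563)%997=115 -> [115]
  root = 115 == target 115  ** MATCH **
Candidate B: set leaf[0] = 66 -> leaves = [66, 68, 67, 39, 50, 19]
  L0: [66, 68, 67, 39, 50, 19]
  L1: h(66,68)=(66*31+68)%997=120 h(67,39)=(67*31+39)%997=122 h(50,19)=(50*31+19)%997=572 -> [120, 122, 572]
  L2: h(120,122)=(120*31+122)%997=851 h(572,572)=(572*31+572)%997=358 -> [851, 358]
  L3: h(851,358)=(851*31+358)%997=817 -> [817]
  root = 817 != target 115
Candidate C: set leaf[2] = 33 -> leaves = [82, 68, 33, 39, 50, 19]
  L0: [82, 68, 33, 39, 50, 19]
  L1: h(82,68)=(82*31+68)%997=616 h(33,39)=(33*31+39)%997=65 h(50,19)=(50*31+19)%997=572 -> [616, 65, 572]
  L2: h(616,65)=(616*31+65)%997=218 h(572,572)=(572*31+572)%997=358 -> [218, 358]
  L3: h(218,358)=(218*31+358)%997=137 -> [137]
  root = 137 != target 115
Candidate D: set leaf[0] = 18 -> leaves = [18, 68, 67, 39, 50, 19]
  L0: [18, 68, 67, 39, 50, 19]
  L1: h(18,68)=(18*31+68)%997=626 h(67,39)=(67*31+39)%997=122 h(50,19)=(50*31+19)%997=572 -> [626, 122, 572]
  L2: h(626,122)=(626*31+122)%997=585 h(572,572)=(572*31+572)%997=358 -> [585, 358]
  L3: h(585,358)=(585*31+358)%997=547 -> [547]
  root = 547 != target 115
Candidate A produces the target root.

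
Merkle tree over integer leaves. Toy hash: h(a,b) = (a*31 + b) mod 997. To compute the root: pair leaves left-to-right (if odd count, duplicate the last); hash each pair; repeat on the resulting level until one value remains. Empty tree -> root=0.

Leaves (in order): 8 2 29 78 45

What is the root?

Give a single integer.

Answer: 568

Derivation:
L0: [8, 2, 29, 78, 45]
L1: h(8,2)=(8*31+2)%997=250 h(29,78)=(29*31+78)%997=977 h(45,45)=(45*31+45)%997=443 -> [250, 977, 443]
L2: h(250,977)=(250*31+977)%997=751 h(443,443)=(443*31+443)%997=218 -> [751, 218]
L3: h(751,218)=(751*31+218)%997=568 -> [568]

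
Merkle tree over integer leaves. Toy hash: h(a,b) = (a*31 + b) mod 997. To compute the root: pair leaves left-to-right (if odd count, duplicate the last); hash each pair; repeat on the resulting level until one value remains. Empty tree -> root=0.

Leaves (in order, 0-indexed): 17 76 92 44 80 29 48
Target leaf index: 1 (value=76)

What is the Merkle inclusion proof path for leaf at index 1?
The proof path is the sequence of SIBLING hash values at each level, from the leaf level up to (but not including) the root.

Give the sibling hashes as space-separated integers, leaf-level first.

L0 (leaves): [17, 76, 92, 44, 80, 29, 48], target index=1
L1: h(17,76)=(17*31+76)%997=603 [pair 0] h(92,44)=(92*31+44)%997=902 [pair 1] h(80,29)=(80*31+29)%997=515 [pair 2] h(48,48)=(48*31+48)%997=539 [pair 3] -> [603, 902, 515, 539]
  Sibling for proof at L0: 17
L2: h(603,902)=(603*31+902)%997=652 [pair 0] h(515,539)=(515*31+539)%997=552 [pair 1] -> [652, 552]
  Sibling for proof at L1: 902
L3: h(652,552)=(652*31+552)%997=824 [pair 0] -> [824]
  Sibling for proof at L2: 552
Root: 824
Proof path (sibling hashes from leaf to root): [17, 902, 552]

Answer: 17 902 552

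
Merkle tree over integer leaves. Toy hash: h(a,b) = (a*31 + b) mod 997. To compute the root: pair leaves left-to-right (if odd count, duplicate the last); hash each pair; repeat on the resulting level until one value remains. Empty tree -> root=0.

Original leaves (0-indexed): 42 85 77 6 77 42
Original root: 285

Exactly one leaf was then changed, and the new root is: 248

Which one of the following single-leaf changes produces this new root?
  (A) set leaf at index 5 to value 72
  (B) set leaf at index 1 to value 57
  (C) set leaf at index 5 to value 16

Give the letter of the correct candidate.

Answer: A

Derivation:
Original leaves: [42, 85, 77, 6, 77, 42]
Target new root: 248
Try each candidate change and compute the resulting root:
Candidate A: set leaf[5] = 72 -> leaves = [42, 85, 77, 6, 77, 72]
  L0: [42, 85, 77, 6, 77, 72]
  L1: h(42,85)=(42*31+85)%997=390 h(77,6)=(77*31+6)%997=399 h(77,72)=(77*31+72)%997=465 -> [390, 399, 465]
  L2: h(390,399)=(390*31+399)%997=525 h(465,465)=(465*31+465)%997=922 -> [525, 922]
  L3: h(525,922)=(525*31+922)%997=248 -> [248]
  root = 248 == target 248  ** MATCH **
Candidate B: set leaf[1] = 57 -> leaves = [42, 57, 77, 6, 77, 42]
  L0: [42, 57, 77, 6, 77, 42]
  L1: h(42,57)=(42*31+57)%997=362 h(77,6)=(77*31+6)%997=399 h(77,42)=(77*31+42)%997=435 -> [362, 399, 435]
  L2: h(362,399)=(362*31+399)%997=654 h(435,435)=(435*31+435)%997=959 -> [654, 959]
  L3: h(654,959)=(654*31+959)%997=296 -> [296]
  root = 296 != target 248
Candidate C: set leaf[5] = 16 -> leaves = [42, 85, 77, 6, 77, 16]
  L0: [42, 85, 77, 6, 77, 16]
  L1: h(42,85)=(42*31+85)%997=390 h(77,6)=(77*31+6)%997=399 h(77,16)=(77*31+16)%997=409 -> [390, 399, 409]
  L2: h(390,399)=(390*31+399)%997=525 h(409,409)=(409*31+409)%997=127 -> [525, 127]
  L3: h(525,127)=(525*31+127)%997=450 -> [450]
  root = 450 != target 248
Candidate A produces the target root.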